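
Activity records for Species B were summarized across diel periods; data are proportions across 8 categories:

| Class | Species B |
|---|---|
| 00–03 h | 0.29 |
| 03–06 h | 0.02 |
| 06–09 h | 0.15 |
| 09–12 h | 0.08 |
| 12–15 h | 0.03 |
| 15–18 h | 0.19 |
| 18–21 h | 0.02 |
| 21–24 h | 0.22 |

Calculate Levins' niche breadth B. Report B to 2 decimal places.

Σpᵢ² = 0.29² + 0.02² + 0.15² + 0.08² + 0.03² + 0.19² + 0.02² + 0.22² = 0.0841 + 0.0004 + 0.0225 + 0.0064 + 0.0009 + 0.0361 + 0.0004 + 0.0484 = 0.1992
B = 1 / 0.1992 = 5.0201

5.02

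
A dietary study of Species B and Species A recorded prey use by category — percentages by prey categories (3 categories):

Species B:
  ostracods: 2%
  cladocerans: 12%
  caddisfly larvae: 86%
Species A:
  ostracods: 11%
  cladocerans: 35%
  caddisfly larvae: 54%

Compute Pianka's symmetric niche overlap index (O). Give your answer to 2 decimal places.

0.90

Convert percentages to proportions (divide by 100).
Σ p₁ᵢp₂ᵢ = 0.0022 + 0.0420 + 0.4644 = 0.5086
Σp_1ᵢ² = 0.02² + 0.12² + 0.86² = 0.0004 + 0.0144 + 0.7396 = 0.7544
Σp_2ᵢ² = 0.11² + 0.35² + 0.54² = 0.0121 + 0.1225 + 0.2916 = 0.4262
O = 0.5086 / √(0.7544 × 0.4262) = 0.5086 / 0.56703 = 0.8970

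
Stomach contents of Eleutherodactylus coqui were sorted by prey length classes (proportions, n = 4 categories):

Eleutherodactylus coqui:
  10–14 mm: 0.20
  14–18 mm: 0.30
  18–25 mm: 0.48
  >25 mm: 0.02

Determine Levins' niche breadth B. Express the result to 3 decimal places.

Σpᵢ² = 0.20² + 0.30² + 0.48² + 0.02² = 0.0400 + 0.0900 + 0.2304 + 0.0004 = 0.3608
B = 1 / 0.3608 = 2.77162

2.772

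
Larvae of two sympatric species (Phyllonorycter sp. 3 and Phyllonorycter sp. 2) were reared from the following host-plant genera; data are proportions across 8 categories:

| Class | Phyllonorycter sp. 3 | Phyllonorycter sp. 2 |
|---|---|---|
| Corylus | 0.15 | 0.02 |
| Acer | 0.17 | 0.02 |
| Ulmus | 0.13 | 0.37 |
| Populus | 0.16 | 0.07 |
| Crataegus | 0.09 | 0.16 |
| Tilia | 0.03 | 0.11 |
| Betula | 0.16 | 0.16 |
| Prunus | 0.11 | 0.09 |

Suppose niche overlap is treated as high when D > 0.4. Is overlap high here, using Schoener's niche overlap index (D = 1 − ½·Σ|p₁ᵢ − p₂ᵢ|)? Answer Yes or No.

Yes

Σ|p₁ᵢ − p₂ᵢ| = 0.13 + 0.15 + 0.24 + 0.09 + 0.07 + 0.08 + 0.00 + 0.02 = 0.78
D = 1 − ½ × 0.78 = 1 − 0.390 = 0.6100
D = 0.6100 > 0.4 → Yes.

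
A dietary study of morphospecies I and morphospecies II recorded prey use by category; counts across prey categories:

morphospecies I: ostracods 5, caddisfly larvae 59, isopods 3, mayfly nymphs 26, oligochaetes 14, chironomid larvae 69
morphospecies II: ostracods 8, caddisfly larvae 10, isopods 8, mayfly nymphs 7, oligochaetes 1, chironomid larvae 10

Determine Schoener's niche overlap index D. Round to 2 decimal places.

0.67

Proportions for morphospecies I (n=176): 5/176=0.0284, 59/176=0.3352, 3/176=0.0170, 26/176=0.1477, 14/176=0.0795, 69/176=0.3920
Proportions for morphospecies II (n=44): 8/44=0.1818, 10/44=0.2273, 8/44=0.1818, 7/44=0.1591, 1/44=0.0227, 10/44=0.2273
Σ|p₁ᵢ − p₂ᵢ| = 0.1534 + 0.1079 + 0.1648 + 0.0114 + 0.0568 + 0.1647 = 0.6590
D = 1 − ½ × 0.6590 = 1 − 0.32950 = 0.67050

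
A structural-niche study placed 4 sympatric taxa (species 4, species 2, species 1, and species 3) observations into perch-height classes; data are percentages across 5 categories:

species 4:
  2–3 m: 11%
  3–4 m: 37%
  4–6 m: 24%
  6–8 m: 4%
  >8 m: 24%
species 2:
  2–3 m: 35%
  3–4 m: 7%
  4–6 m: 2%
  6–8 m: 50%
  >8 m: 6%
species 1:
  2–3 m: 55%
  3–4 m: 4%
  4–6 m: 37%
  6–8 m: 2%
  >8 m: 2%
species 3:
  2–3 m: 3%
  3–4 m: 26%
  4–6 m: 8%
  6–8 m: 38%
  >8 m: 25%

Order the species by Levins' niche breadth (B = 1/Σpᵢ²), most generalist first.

species 4 > species 3 > species 2 > species 1

Convert percentages to proportions (divide by 100).
Σp_4ᵢ² = 0.11² + 0.37² + 0.24² + 0.04² + 0.24² = 0.0121 + 0.1369 + 0.0576 + 0.0016 + 0.0576 = 0.2658
B_4 = 1 / 0.2658 = 3.7622
Σp_2ᵢ² = 0.35² + 0.07² + 0.02² + 0.50² + 0.06² = 0.1225 + 0.0049 + 0.0004 + 0.2500 + 0.0036 = 0.3814
B_2 = 1 / 0.3814 = 2.6219
Σp_1ᵢ² = 0.55² + 0.04² + 0.37² + 0.02² + 0.02² = 0.3025 + 0.0016 + 0.1369 + 0.0004 + 0.0004 = 0.4418
B_1 = 1 / 0.4418 = 2.2635
Σp_3ᵢ² = 0.03² + 0.26² + 0.08² + 0.38² + 0.25² = 0.0009 + 0.0676 + 0.0064 + 0.1444 + 0.0625 = 0.2818
B_3 = 1 / 0.2818 = 3.5486
Ranking by B (broadest → narrowest): species 4 (3.76) > species 3 (3.55) > species 2 (2.62) > species 1 (2.26)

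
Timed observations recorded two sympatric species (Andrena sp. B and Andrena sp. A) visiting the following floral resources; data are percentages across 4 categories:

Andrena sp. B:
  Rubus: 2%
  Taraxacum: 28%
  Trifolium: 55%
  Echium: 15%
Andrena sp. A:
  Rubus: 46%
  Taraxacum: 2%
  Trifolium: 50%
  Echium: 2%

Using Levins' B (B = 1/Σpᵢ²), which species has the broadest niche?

Andrena sp. B

Convert percentages to proportions (divide by 100).
Σp_Bᵢ² = 0.02² + 0.28² + 0.55² + 0.15² = 0.0004 + 0.0784 + 0.3025 + 0.0225 = 0.4038
B_B = 1 / 0.4038 = 2.4765
Σp_Aᵢ² = 0.46² + 0.02² + 0.50² + 0.02² = 0.2116 + 0.0004 + 0.2500 + 0.0004 = 0.4624
B_A = 1 / 0.4624 = 2.1626
Highest B → broadest niche (most generalist): Andrena sp. B (B = 2.48).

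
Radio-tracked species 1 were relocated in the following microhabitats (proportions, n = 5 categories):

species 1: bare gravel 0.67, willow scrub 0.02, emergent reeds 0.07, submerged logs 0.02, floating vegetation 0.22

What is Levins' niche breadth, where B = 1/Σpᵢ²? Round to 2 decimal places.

1.99

Σpᵢ² = 0.67² + 0.02² + 0.07² + 0.02² + 0.22² = 0.4489 + 0.0004 + 0.0049 + 0.0004 + 0.0484 = 0.5030
B = 1 / 0.5030 = 1.9881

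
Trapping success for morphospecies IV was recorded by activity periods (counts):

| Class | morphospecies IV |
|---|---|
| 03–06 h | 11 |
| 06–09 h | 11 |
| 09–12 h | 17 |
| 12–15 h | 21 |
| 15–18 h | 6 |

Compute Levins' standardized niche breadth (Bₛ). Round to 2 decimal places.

0.83

Proportions for morphospecies IV (n=66): 11/66=0.1667, 11/66=0.1667, 17/66=0.2576, 21/66=0.3182, 6/66=0.0909
Σpᵢ² = 0.1667² + 0.1667² + 0.2576² + 0.3182² + 0.0909² = 0.027789 + 0.027789 + 0.066358 + 0.101251 + 0.008263 = 0.231450
B = 1 / 0.231450 = 4.3206
Bₛ = (B − 1)/(n − 1) = (4.3206 − 1)/(5 − 1) = 3.3206/4 = 0.8302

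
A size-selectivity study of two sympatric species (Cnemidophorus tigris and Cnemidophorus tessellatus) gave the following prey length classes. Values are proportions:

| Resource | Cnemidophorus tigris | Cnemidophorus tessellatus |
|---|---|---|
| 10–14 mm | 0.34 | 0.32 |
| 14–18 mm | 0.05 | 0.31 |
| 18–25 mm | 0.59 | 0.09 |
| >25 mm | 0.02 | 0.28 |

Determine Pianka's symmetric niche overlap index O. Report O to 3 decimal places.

0.502

Σ p₁ᵢp₂ᵢ = 0.1088 + 0.0155 + 0.0531 + 0.0056 = 0.1830
Σp_1ᵢ² = 0.34² + 0.05² + 0.59² + 0.02² = 0.1156 + 0.0025 + 0.3481 + 0.0004 = 0.4666
Σp_2ᵢ² = 0.32² + 0.31² + 0.09² + 0.28² = 0.1024 + 0.0961 + 0.0081 + 0.0784 = 0.2850
O = 0.1830 / √(0.4666 × 0.2850) = 0.1830 / 0.364666 = 0.50183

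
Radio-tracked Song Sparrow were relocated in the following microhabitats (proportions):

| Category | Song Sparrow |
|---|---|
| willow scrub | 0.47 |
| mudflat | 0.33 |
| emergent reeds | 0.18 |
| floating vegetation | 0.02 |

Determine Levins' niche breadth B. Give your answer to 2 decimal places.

2.76

Σpᵢ² = 0.47² + 0.33² + 0.18² + 0.02² = 0.2209 + 0.1089 + 0.0324 + 0.0004 = 0.3626
B = 1 / 0.3626 = 2.7579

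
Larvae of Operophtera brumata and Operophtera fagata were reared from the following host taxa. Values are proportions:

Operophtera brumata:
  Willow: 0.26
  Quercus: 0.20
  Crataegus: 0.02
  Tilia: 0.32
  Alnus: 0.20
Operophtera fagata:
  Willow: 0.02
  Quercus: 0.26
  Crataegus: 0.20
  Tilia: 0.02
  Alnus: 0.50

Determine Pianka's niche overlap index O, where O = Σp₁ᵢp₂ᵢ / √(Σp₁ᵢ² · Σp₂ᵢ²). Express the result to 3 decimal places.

Σ p₁ᵢp₂ᵢ = 0.0052 + 0.0520 + 0.0040 + 0.0064 + 0.1000 = 0.1676
Σp_1ᵢ² = 0.26² + 0.20² + 0.02² + 0.32² + 0.20² = 0.0676 + 0.0400 + 0.0004 + 0.1024 + 0.0400 = 0.2504
Σp_2ᵢ² = 0.02² + 0.26² + 0.20² + 0.02² + 0.50² = 0.0004 + 0.0676 + 0.0400 + 0.0004 + 0.2500 = 0.3584
O = 0.1676 / √(0.2504 × 0.3584) = 0.1676 / 0.299572 = 0.55946

0.559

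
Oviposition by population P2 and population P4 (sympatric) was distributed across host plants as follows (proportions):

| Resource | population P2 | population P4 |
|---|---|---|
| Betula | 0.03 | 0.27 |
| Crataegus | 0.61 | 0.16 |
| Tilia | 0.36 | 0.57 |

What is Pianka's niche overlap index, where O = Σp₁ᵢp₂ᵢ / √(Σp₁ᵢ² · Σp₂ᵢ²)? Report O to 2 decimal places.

0.67

Σ p₁ᵢp₂ᵢ = 0.0081 + 0.0976 + 0.2052 = 0.3109
Σp_1ᵢ² = 0.03² + 0.61² + 0.36² = 0.0009 + 0.3721 + 0.1296 = 0.5026
Σp_2ᵢ² = 0.27² + 0.16² + 0.57² = 0.0729 + 0.0256 + 0.3249 = 0.4234
O = 0.3109 / √(0.5026 × 0.4234) = 0.3109 / 0.46130 = 0.6740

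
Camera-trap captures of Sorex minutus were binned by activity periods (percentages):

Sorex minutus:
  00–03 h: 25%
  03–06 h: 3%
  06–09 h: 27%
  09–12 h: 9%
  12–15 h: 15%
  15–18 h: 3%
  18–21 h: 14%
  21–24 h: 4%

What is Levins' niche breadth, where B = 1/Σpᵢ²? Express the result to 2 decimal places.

Convert percentages to proportions (divide by 100).
Σpᵢ² = 0.25² + 0.03² + 0.27² + 0.09² + 0.15² + 0.03² + 0.14² + 0.04² = 0.0625 + 0.0009 + 0.0729 + 0.0081 + 0.0225 + 0.0009 + 0.0196 + 0.0016 = 0.1890
B = 1 / 0.1890 = 5.2910

5.29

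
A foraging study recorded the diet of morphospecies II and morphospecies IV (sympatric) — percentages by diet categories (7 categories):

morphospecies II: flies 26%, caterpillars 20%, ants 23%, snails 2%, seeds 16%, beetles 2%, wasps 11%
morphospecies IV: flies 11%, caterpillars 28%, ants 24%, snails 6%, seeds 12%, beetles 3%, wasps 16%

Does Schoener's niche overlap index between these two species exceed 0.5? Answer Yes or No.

Convert percentages to proportions (divide by 100).
Σ|p₁ᵢ − p₂ᵢ| = 0.15 + 0.08 + 0.01 + 0.04 + 0.04 + 0.01 + 0.05 = 0.38
D = 1 − ½ × 0.38 = 1 − 0.190 = 0.8100
D = 0.8100 > 0.5 → Yes.

Yes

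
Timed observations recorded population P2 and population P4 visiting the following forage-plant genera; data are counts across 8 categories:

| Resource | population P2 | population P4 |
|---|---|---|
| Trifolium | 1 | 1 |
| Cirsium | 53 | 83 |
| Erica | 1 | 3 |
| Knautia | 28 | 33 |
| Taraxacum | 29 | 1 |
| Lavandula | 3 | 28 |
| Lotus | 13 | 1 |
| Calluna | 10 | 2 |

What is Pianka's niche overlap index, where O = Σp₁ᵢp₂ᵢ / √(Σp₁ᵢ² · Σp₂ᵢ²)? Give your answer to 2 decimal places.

Proportions for population P2 (n=138): 1/138=0.0072, 53/138=0.3841, 1/138=0.0072, 28/138=0.2029, 29/138=0.2101, 3/138=0.0217, 13/138=0.0942, 10/138=0.0725
Proportions for population P4 (n=152): 1/152=0.0066, 83/152=0.5461, 3/152=0.0197, 33/152=0.2171, 1/152=0.0066, 28/152=0.1842, 1/152=0.0066, 2/152=0.0132
Σ p₁ᵢp₂ᵢ = 0.000048 + 0.209757 + 0.000142 + 0.044050 + 0.001387 + 0.003997 + 0.000622 + 0.000957 = 0.260960
Σp_1ᵢ² = 0.0072² + 0.3841² + 0.0072² + 0.2029² + 0.2101² + 0.0217² + 0.0942² + 0.0725² = 0.000052 + 0.147533 + 0.000052 + 0.041168 + 0.044142 + 0.000471 + 0.008874 + 0.005256 = 0.247548
Σp_2ᵢ² = 0.0066² + 0.5461² + 0.0197² + 0.2171² + 0.0066² + 0.1842² + 0.0066² + 0.0132² = 0.000044 + 0.298225 + 0.000388 + 0.047132 + 0.000044 + 0.033930 + 0.000044 + 0.000174 = 0.379981
O = 0.260960 / √(0.247548 × 0.379981) = 0.260960 / 0.3066978 = 0.8509

0.85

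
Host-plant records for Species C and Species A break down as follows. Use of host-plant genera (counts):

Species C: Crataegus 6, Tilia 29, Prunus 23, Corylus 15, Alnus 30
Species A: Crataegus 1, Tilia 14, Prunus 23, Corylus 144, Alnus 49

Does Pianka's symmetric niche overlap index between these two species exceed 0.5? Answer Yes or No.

Proportions for Species C (n=103): 6/103=0.0583, 29/103=0.2816, 23/103=0.2233, 15/103=0.1456, 30/103=0.2913
Proportions for Species A (n=231): 1/231=0.0043, 14/231=0.0606, 23/231=0.0996, 144/231=0.6234, 49/231=0.2121
Σ p₁ᵢp₂ᵢ = 0.000251 + 0.017065 + 0.022241 + 0.090767 + 0.061785 = 0.192109
Σp_1ᵢ² = 0.0583² + 0.2816² + 0.2233² + 0.1456² + 0.2913² = 0.003399 + 0.079299 + 0.049863 + 0.021199 + 0.084856 = 0.238616
Σp_2ᵢ² = 0.0043² + 0.0606² + 0.0996² + 0.6234² + 0.2121² = 0.000018 + 0.003672 + 0.009920 + 0.388628 + 0.044986 = 0.447224
O = 0.192109 / √(0.238616 × 0.447224) = 0.192109 / 0.3266723 = 0.5881
O = 0.5881 > 0.5 → Yes.

Yes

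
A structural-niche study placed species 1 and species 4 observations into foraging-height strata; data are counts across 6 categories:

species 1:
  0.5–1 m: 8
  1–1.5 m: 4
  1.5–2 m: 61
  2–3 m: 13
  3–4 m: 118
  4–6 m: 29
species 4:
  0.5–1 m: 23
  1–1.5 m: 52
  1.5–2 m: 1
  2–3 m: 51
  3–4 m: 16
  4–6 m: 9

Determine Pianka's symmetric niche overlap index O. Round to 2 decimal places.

0.30

Proportions for species 1 (n=233): 8/233=0.0343, 4/233=0.0172, 61/233=0.2618, 13/233=0.0558, 118/233=0.5064, 29/233=0.1245
Proportions for species 4 (n=152): 23/152=0.1513, 52/152=0.3421, 1/152=0.0066, 51/152=0.3355, 16/152=0.1053, 9/152=0.0592
Σ p₁ᵢp₂ᵢ = 0.005190 + 0.005884 + 0.001728 + 0.018721 + 0.053324 + 0.007370 = 0.092217
Σp_1ᵢ² = 0.0343² + 0.0172² + 0.2618² + 0.0558² + 0.5064² + 0.1245² = 0.001176 + 0.000296 + 0.068539 + 0.003114 + 0.256441 + 0.015500 = 0.345066
Σp_2ᵢ² = 0.1513² + 0.3421² + 0.0066² + 0.3355² + 0.1053² + 0.0592² = 0.022892 + 0.117032 + 0.000044 + 0.112560 + 0.011088 + 0.003505 = 0.267121
O = 0.092217 / √(0.345066 × 0.267121) = 0.092217 / 0.3036023 = 0.3037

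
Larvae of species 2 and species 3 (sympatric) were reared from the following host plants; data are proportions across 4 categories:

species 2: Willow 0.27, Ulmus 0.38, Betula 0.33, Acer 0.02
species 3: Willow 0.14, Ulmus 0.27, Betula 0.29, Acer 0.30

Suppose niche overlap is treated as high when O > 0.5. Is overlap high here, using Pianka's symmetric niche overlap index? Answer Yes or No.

Σ p₁ᵢp₂ᵢ = 0.0378 + 0.1026 + 0.0957 + 0.0060 = 0.2421
Σp_1ᵢ² = 0.27² + 0.38² + 0.33² + 0.02² = 0.0729 + 0.1444 + 0.1089 + 0.0004 = 0.3266
Σp_2ᵢ² = 0.14² + 0.27² + 0.29² + 0.30² = 0.0196 + 0.0729 + 0.0841 + 0.0900 = 0.2666
O = 0.2421 / √(0.3266 × 0.2666) = 0.2421 / 0.29508 = 0.8205
O = 0.8205 > 0.5 → Yes.

Yes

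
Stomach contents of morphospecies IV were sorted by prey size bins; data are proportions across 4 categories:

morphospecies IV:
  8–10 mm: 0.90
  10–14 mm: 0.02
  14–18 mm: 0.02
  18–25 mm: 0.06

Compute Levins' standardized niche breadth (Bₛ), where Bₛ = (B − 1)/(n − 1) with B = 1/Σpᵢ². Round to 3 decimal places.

Σpᵢ² = 0.90² + 0.02² + 0.02² + 0.06² = 0.8100 + 0.0004 + 0.0004 + 0.0036 = 0.8144
B = 1 / 0.8144 = 1.22790
Bₛ = (B − 1)/(n − 1) = (1.22790 − 1)/(4 − 1) = 0.22790/3 = 0.07597

0.076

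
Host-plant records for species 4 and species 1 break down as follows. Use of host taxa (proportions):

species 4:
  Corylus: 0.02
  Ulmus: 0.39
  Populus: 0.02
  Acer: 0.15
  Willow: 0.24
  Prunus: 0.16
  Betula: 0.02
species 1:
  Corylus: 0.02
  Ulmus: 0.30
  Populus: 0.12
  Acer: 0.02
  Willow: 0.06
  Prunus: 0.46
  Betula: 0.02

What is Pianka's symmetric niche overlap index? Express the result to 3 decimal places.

Σ p₁ᵢp₂ᵢ = 0.0004 + 0.1170 + 0.0024 + 0.0030 + 0.0144 + 0.0736 + 0.0004 = 0.2112
Σp_1ᵢ² = 0.02² + 0.39² + 0.02² + 0.15² + 0.24² + 0.16² + 0.02² = 0.0004 + 0.1521 + 0.0004 + 0.0225 + 0.0576 + 0.0256 + 0.0004 = 0.2590
Σp_2ᵢ² = 0.02² + 0.30² + 0.12² + 0.02² + 0.06² + 0.46² + 0.02² = 0.0004 + 0.0900 + 0.0144 + 0.0004 + 0.0036 + 0.2116 + 0.0004 = 0.3208
O = 0.2112 / √(0.2590 × 0.3208) = 0.2112 / 0.288249 = 0.73270

0.733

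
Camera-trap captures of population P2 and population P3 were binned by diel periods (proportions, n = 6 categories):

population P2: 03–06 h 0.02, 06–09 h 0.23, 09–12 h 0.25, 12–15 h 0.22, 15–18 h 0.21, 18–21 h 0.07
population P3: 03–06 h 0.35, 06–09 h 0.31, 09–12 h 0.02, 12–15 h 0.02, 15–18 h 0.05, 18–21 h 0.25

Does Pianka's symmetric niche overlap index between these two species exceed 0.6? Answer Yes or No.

Σ p₁ᵢp₂ᵢ = 0.0070 + 0.0713 + 0.0050 + 0.0044 + 0.0105 + 0.0175 = 0.1157
Σp_1ᵢ² = 0.02² + 0.23² + 0.25² + 0.22² + 0.21² + 0.07² = 0.0004 + 0.0529 + 0.0625 + 0.0484 + 0.0441 + 0.0049 = 0.2132
Σp_2ᵢ² = 0.35² + 0.31² + 0.02² + 0.02² + 0.05² + 0.25² = 0.1225 + 0.0961 + 0.0004 + 0.0004 + 0.0025 + 0.0625 = 0.2844
O = 0.1157 / √(0.2132 × 0.2844) = 0.1157 / 0.24624 = 0.4699
O = 0.4699 < 0.6 → No.

No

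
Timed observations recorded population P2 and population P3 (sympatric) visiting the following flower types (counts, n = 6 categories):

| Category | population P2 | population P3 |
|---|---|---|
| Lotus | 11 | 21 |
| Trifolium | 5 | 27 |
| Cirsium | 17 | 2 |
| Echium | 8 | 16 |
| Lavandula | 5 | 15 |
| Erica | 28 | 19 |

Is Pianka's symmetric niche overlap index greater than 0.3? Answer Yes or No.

Proportions for population P2 (n=74): 11/74=0.1486, 5/74=0.0676, 17/74=0.2297, 8/74=0.1081, 5/74=0.0676, 28/74=0.3784
Proportions for population P3 (n=100): 21/100=0.2100, 27/100=0.2700, 2/100=0.0200, 16/100=0.1600, 15/100=0.1500, 19/100=0.1900
Σ p₁ᵢp₂ᵢ = 0.031206 + 0.018252 + 0.004594 + 0.017296 + 0.010140 + 0.071896 = 0.153384
Σp_1ᵢ² = 0.1486² + 0.0676² + 0.2297² + 0.1081² + 0.0676² + 0.3784² = 0.022082 + 0.004570 + 0.052762 + 0.011686 + 0.004570 + 0.143187 = 0.238857
Σp_2ᵢ² = 0.2100² + 0.2700² + 0.0200² + 0.1600² + 0.1500² + 0.1900² = 0.044100 + 0.072900 + 0.000400 + 0.025600 + 0.022500 + 0.036100 = 0.201600
O = 0.153384 / √(0.238857 × 0.201600) = 0.153384 / 0.2194392 = 0.6990
O = 0.6990 > 0.3 → Yes.

Yes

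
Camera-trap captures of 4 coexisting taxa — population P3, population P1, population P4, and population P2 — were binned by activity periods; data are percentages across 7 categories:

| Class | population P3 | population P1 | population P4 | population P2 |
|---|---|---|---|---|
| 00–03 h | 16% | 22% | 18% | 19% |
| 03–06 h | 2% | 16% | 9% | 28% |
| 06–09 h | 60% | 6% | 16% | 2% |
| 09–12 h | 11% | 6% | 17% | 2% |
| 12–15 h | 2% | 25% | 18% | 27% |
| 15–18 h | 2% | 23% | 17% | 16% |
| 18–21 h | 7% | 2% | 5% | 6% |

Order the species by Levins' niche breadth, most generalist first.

population P4 > population P1 > population P2 > population P3

Convert percentages to proportions (divide by 100).
Σp_P3ᵢ² = 0.16² + 0.02² + 0.60² + 0.11² + 0.02² + 0.02² + 0.07² = 0.0256 + 0.0004 + 0.3600 + 0.0121 + 0.0004 + 0.0004 + 0.0049 = 0.4038
B_P3 = 1 / 0.4038 = 2.4765
Σp_P1ᵢ² = 0.22² + 0.16² + 0.06² + 0.06² + 0.25² + 0.23² + 0.02² = 0.0484 + 0.0256 + 0.0036 + 0.0036 + 0.0625 + 0.0529 + 0.0004 = 0.1970
B_P1 = 1 / 0.1970 = 5.0761
Σp_P4ᵢ² = 0.18² + 0.09² + 0.16² + 0.17² + 0.18² + 0.17² + 0.05² = 0.0324 + 0.0081 + 0.0256 + 0.0289 + 0.0324 + 0.0289 + 0.0025 = 0.1588
B_P4 = 1 / 0.1588 = 6.2972
Σp_P2ᵢ² = 0.19² + 0.28² + 0.02² + 0.02² + 0.27² + 0.16² + 0.06² = 0.0361 + 0.0784 + 0.0004 + 0.0004 + 0.0729 + 0.0256 + 0.0036 = 0.2174
B_P2 = 1 / 0.2174 = 4.5998
Ranking by B (broadest → narrowest): population P4 (6.30) > population P1 (5.08) > population P2 (4.60) > population P3 (2.48)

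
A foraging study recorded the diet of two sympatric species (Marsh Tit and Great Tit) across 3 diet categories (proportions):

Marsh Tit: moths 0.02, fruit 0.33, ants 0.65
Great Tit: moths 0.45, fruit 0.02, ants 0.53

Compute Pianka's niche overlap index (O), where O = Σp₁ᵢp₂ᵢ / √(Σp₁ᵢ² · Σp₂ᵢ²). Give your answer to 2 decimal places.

Σ p₁ᵢp₂ᵢ = 0.0090 + 0.0066 + 0.3445 = 0.3601
Σp_1ᵢ² = 0.02² + 0.33² + 0.65² = 0.0004 + 0.1089 + 0.4225 = 0.5318
Σp_2ᵢ² = 0.45² + 0.02² + 0.53² = 0.2025 + 0.0004 + 0.2809 = 0.4838
O = 0.3601 / √(0.5318 × 0.4838) = 0.3601 / 0.50723 = 0.7099

0.71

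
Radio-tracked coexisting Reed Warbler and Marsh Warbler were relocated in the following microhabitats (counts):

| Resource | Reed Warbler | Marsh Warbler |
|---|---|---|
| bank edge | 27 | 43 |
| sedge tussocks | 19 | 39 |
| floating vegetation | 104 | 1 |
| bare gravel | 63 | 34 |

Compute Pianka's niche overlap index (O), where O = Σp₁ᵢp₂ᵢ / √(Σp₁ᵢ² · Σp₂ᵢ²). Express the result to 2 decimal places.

Proportions for Reed Warbler (n=213): 27/213=0.1268, 19/213=0.0892, 104/213=0.4883, 63/213=0.2958
Proportions for Marsh Warbler (n=117): 43/117=0.3675, 39/117=0.3333, 1/117=0.0085, 34/117=0.2906
Σ p₁ᵢp₂ᵢ = 0.046599 + 0.029730 + 0.004151 + 0.085959 = 0.166439
Σp_1ᵢ² = 0.1268² + 0.0892² + 0.4883² + 0.2958² = 0.016078 + 0.007957 + 0.238437 + 0.087498 = 0.349970
Σp_2ᵢ² = 0.3675² + 0.3333² + 0.0085² + 0.2906² = 0.135056 + 0.111089 + 0.000072 + 0.084448 = 0.330665
O = 0.166439 / √(0.349970 × 0.330665) = 0.166439 / 0.3401806 = 0.4893

0.49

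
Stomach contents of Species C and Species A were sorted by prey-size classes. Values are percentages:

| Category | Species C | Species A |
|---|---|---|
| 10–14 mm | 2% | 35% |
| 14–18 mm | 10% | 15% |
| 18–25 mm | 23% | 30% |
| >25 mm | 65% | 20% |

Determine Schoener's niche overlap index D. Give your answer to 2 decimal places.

Convert percentages to proportions (divide by 100).
Σ|p₁ᵢ − p₂ᵢ| = 0.33 + 0.05 + 0.07 + 0.45 = 0.90
D = 1 − ½ × 0.90 = 1 − 0.450 = 0.5500

0.55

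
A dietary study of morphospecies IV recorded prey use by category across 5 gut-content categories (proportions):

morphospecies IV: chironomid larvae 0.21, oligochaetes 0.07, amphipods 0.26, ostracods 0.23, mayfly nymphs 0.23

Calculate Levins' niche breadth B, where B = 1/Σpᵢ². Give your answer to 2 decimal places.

Σpᵢ² = 0.21² + 0.07² + 0.26² + 0.23² + 0.23² = 0.0441 + 0.0049 + 0.0676 + 0.0529 + 0.0529 = 0.2224
B = 1 / 0.2224 = 4.4964

4.50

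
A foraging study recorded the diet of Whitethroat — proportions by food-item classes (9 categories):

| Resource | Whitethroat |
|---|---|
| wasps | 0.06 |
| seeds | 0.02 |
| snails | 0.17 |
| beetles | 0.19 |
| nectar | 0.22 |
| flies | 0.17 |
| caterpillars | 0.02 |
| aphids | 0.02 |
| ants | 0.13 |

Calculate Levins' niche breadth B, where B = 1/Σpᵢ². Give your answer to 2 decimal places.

Σpᵢ² = 0.06² + 0.02² + 0.17² + 0.19² + 0.22² + 0.17² + 0.02² + 0.02² + 0.13² = 0.0036 + 0.0004 + 0.0289 + 0.0361 + 0.0484 + 0.0289 + 0.0004 + 0.0004 + 0.0169 = 0.1640
B = 1 / 0.1640 = 6.0976

6.10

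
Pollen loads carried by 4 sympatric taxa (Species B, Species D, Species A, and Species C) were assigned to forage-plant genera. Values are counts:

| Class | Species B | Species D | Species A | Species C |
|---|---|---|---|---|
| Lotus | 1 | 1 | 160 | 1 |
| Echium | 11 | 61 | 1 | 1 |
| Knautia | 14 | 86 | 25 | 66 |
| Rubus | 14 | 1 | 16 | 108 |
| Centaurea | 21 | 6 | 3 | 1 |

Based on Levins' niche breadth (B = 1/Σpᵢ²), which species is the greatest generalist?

Species B

Proportions for Species B (n=61): 1/61=0.0164, 11/61=0.1803, 14/61=0.2295, 14/61=0.2295, 21/61=0.3443
Proportions for Species D (n=155): 1/155=0.0065, 61/155=0.3935, 86/155=0.5548, 1/155=0.0065, 6/155=0.0387
Proportions for Species A (n=205): 160/205=0.7805, 1/205=0.0049, 25/205=0.1220, 16/205=0.0780, 3/205=0.0146
Proportions for Species C (n=177): 1/177=0.0056, 1/177=0.0056, 66/177=0.3729, 108/177=0.6102, 1/177=0.0056
Σp_Bᵢ² = 0.0164² + 0.1803² + 0.2295² + 0.2295² + 0.3443² = 0.000269 + 0.032508 + 0.052670 + 0.052670 + 0.118542 = 0.256659
B_B = 1 / 0.256659 = 3.8962
Σp_Dᵢ² = 0.0065² + 0.3935² + 0.5548² + 0.0065² + 0.0387² = 0.000042 + 0.154842 + 0.307803 + 0.000042 + 0.001498 = 0.464227
B_D = 1 / 0.464227 = 2.1541
Σp_Aᵢ² = 0.7805² + 0.0049² + 0.1220² + 0.0780² + 0.0146² = 0.609180 + 0.000024 + 0.014884 + 0.006084 + 0.000213 = 0.630385
B_A = 1 / 0.630385 = 1.5863
Σp_Cᵢ² = 0.0056² + 0.0056² + 0.3729² + 0.6102² + 0.0056² = 0.000031 + 0.000031 + 0.139054 + 0.372344 + 0.000031 = 0.511491
B_C = 1 / 0.511491 = 1.9551
Highest B → broadest niche (most generalist): Species B (B = 3.90).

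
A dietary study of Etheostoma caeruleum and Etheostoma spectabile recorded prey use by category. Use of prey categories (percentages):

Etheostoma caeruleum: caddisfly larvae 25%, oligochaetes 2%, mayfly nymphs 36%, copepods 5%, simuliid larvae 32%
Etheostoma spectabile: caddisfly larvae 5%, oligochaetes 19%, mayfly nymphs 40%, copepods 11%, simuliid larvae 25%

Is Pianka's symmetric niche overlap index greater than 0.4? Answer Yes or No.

Yes

Convert percentages to proportions (divide by 100).
Σ p₁ᵢp₂ᵢ = 0.0125 + 0.0038 + 0.1440 + 0.0055 + 0.0800 = 0.2458
Σp_1ᵢ² = 0.25² + 0.02² + 0.36² + 0.05² + 0.32² = 0.0625 + 0.0004 + 0.1296 + 0.0025 + 0.1024 = 0.2974
Σp_2ᵢ² = 0.05² + 0.19² + 0.40² + 0.11² + 0.25² = 0.0025 + 0.0361 + 0.1600 + 0.0121 + 0.0625 = 0.2732
O = 0.2458 / √(0.2974 × 0.2732) = 0.2458 / 0.28504 = 0.8623
O = 0.8623 > 0.4 → Yes.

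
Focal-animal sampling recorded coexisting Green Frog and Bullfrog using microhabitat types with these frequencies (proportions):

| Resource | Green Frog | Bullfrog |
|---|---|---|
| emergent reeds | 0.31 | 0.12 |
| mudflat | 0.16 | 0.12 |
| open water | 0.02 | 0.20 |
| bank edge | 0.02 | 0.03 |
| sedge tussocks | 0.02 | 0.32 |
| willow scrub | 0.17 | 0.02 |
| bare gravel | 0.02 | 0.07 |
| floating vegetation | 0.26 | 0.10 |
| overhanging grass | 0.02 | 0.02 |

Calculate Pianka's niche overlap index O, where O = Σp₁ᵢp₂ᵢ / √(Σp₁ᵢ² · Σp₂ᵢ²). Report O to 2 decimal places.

Σ p₁ᵢp₂ᵢ = 0.0372 + 0.0192 + 0.0040 + 0.0006 + 0.0064 + 0.0034 + 0.0014 + 0.0260 + 0.0004 = 0.0986
Σp_1ᵢ² = 0.31² + 0.16² + 0.02² + 0.02² + 0.02² + 0.17² + 0.02² + 0.26² + 0.02² = 0.0961 + 0.0256 + 0.0004 + 0.0004 + 0.0004 + 0.0289 + 0.0004 + 0.0676 + 0.0004 = 0.2202
Σp_2ᵢ² = 0.12² + 0.12² + 0.20² + 0.03² + 0.32² + 0.02² + 0.07² + 0.10² + 0.02² = 0.0144 + 0.0144 + 0.0400 + 0.0009 + 0.1024 + 0.0004 + 0.0049 + 0.0100 + 0.0004 = 0.1878
O = 0.0986 / √(0.2202 × 0.1878) = 0.0986 / 0.20336 = 0.4849

0.48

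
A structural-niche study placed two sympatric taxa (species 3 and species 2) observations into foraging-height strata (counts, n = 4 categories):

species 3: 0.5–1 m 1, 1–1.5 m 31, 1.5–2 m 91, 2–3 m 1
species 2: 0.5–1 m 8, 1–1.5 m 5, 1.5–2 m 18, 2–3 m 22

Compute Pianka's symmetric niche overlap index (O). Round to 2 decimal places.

Proportions for species 3 (n=124): 1/124=0.0081, 31/124=0.2500, 91/124=0.7339, 1/124=0.0081
Proportions for species 2 (n=53): 8/53=0.1509, 5/53=0.0943, 18/53=0.3396, 22/53=0.4151
Σ p₁ᵢp₂ᵢ = 0.001222 + 0.023575 + 0.249232 + 0.003362 = 0.277391
Σp_1ᵢ² = 0.0081² + 0.2500² + 0.7339² + 0.0081² = 0.000066 + 0.062500 + 0.538609 + 0.000066 = 0.601241
Σp_2ᵢ² = 0.1509² + 0.0943² + 0.3396² + 0.4151² = 0.022771 + 0.008892 + 0.115328 + 0.172308 = 0.319299
O = 0.277391 / √(0.601241 × 0.319299) = 0.277391 / 0.4381503 = 0.6331

0.63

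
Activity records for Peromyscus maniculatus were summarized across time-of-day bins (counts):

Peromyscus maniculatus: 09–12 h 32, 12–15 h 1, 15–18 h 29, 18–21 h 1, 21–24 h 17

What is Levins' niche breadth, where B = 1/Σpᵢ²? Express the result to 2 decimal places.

Proportions for Peromyscus maniculatus (n=80): 32/80=0.4000, 1/80=0.0125, 29/80=0.3625, 1/80=0.0125, 17/80=0.2125
Σpᵢ² = 0.4000² + 0.0125² + 0.3625² + 0.0125² + 0.2125² = 0.160000 + 0.000156 + 0.131406 + 0.000156 + 0.045156 = 0.336874
B = 1 / 0.336874 = 2.9685

2.97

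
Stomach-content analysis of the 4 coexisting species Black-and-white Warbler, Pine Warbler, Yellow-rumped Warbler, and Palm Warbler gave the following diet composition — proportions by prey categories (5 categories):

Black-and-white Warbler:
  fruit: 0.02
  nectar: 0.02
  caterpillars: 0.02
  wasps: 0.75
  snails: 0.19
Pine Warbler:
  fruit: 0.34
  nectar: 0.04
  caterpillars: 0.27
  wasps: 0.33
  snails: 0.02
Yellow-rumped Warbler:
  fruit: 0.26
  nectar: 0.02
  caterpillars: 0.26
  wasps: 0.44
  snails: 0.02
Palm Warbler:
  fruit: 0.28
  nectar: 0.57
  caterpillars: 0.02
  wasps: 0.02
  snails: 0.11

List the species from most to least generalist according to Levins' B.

Pine Warbler > Yellow-rumped Warbler > Palm Warbler > Black-and-white Warbler

Σp_Blacᵢ² = 0.02² + 0.02² + 0.02² + 0.75² + 0.19² = 0.0004 + 0.0004 + 0.0004 + 0.5625 + 0.0361 = 0.5998
B_Blac = 1 / 0.5998 = 1.6672
Σp_Pineᵢ² = 0.34² + 0.04² + 0.27² + 0.33² + 0.02² = 0.1156 + 0.0016 + 0.0729 + 0.1089 + 0.0004 = 0.2994
B_Pine = 1 / 0.2994 = 3.3400
Σp_Yellᵢ² = 0.26² + 0.02² + 0.26² + 0.44² + 0.02² = 0.0676 + 0.0004 + 0.0676 + 0.1936 + 0.0004 = 0.3296
B_Yell = 1 / 0.3296 = 3.0340
Σp_Palmᵢ² = 0.28² + 0.57² + 0.02² + 0.02² + 0.11² = 0.0784 + 0.3249 + 0.0004 + 0.0004 + 0.0121 = 0.4162
B_Palm = 1 / 0.4162 = 2.4027
Ranking by B (broadest → narrowest): Pine Warbler (3.34) > Yellow-rumped Warbler (3.03) > Palm Warbler (2.40) > Black-and-white Warbler (1.67)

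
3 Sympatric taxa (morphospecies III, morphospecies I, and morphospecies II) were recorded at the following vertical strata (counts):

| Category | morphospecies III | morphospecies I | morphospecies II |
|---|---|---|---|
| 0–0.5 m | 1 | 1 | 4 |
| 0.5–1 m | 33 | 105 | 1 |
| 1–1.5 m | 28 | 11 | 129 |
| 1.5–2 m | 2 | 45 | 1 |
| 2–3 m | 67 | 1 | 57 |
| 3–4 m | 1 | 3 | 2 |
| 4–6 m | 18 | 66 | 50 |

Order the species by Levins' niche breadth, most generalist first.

morphospecies III > morphospecies I > morphospecies II

Proportions for morphospecies III (n=150): 1/150=0.0067, 33/150=0.2200, 28/150=0.1867, 2/150=0.0133, 67/150=0.4467, 1/150=0.0067, 18/150=0.1200
Proportions for morphospecies I (n=232): 1/232=0.0043, 105/232=0.4526, 11/232=0.0474, 45/232=0.1940, 1/232=0.0043, 3/232=0.0129, 66/232=0.2845
Proportions for morphospecies II (n=244): 4/244=0.0164, 1/244=0.0041, 129/244=0.5287, 1/244=0.0041, 57/244=0.2336, 2/244=0.0082, 50/244=0.2049
Σp_IIIᵢ² = 0.0067² + 0.2200² + 0.1867² + 0.0133² + 0.4467² + 0.0067² + 0.1200² = 0.000045 + 0.048400 + 0.034857 + 0.000177 + 0.199541 + 0.000045 + 0.014400 = 0.297465
B_III = 1 / 0.297465 = 3.3617
Σp_Iᵢ² = 0.0043² + 0.4526² + 0.0474² + 0.1940² + 0.0043² + 0.0129² + 0.2845² = 0.000018 + 0.204847 + 0.002247 + 0.037636 + 0.000018 + 0.000166 + 0.080940 = 0.325872
B_I = 1 / 0.325872 = 3.0687
Σp_IIᵢ² = 0.0164² + 0.0041² + 0.5287² + 0.0041² + 0.2336² + 0.0082² + 0.2049² = 0.000269 + 0.000017 + 0.279524 + 0.000017 + 0.054569 + 0.000067 + 0.041984 = 0.376447
B_II = 1 / 0.376447 = 2.6564
Ranking by B (broadest → narrowest): morphospecies III (3.36) > morphospecies I (3.07) > morphospecies II (2.66)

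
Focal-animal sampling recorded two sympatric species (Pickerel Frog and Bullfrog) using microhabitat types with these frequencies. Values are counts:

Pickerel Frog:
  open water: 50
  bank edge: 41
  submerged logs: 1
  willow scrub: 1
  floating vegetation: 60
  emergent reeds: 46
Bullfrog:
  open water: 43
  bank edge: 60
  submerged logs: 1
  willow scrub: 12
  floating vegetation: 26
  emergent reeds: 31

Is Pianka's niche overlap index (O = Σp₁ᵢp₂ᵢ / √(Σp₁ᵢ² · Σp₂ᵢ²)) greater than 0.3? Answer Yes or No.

Proportions for Pickerel Frog (n=199): 50/199=0.2513, 41/199=0.2060, 1/199=0.0050, 1/199=0.0050, 60/199=0.3015, 46/199=0.2312
Proportions for Bullfrog (n=173): 43/173=0.2486, 60/173=0.3468, 1/173=0.0058, 12/173=0.0694, 26/173=0.1503, 31/173=0.1792
Σ p₁ᵢp₂ᵢ = 0.062473 + 0.071441 + 0.000029 + 0.000347 + 0.045315 + 0.041431 = 0.221036
Σp_1ᵢ² = 0.2513² + 0.2060² + 0.0050² + 0.0050² + 0.3015² + 0.2312² = 0.063152 + 0.042436 + 0.000025 + 0.000025 + 0.090902 + 0.053453 = 0.249993
Σp_2ᵢ² = 0.2486² + 0.3468² + 0.0058² + 0.0694² + 0.1503² + 0.1792² = 0.061802 + 0.120270 + 0.000034 + 0.004816 + 0.022590 + 0.032113 = 0.241625
O = 0.221036 / √(0.249993 × 0.241625) = 0.221036 / 0.2457734 = 0.8993
O = 0.8993 > 0.3 → Yes.

Yes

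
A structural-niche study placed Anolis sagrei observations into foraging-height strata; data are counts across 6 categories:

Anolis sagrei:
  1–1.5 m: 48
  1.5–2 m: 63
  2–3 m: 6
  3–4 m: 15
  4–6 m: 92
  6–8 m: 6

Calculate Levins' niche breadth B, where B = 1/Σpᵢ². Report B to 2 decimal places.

Proportions for Anolis sagrei (n=230): 48/230=0.2087, 63/230=0.2739, 6/230=0.0261, 15/230=0.0652, 92/230=0.4000, 6/230=0.0261
Σpᵢ² = 0.2087² + 0.2739² + 0.0261² + 0.0652² + 0.4000² + 0.0261² = 0.043556 + 0.075021 + 0.000681 + 0.004251 + 0.160000 + 0.000681 = 0.284190
B = 1 / 0.284190 = 3.5188

3.52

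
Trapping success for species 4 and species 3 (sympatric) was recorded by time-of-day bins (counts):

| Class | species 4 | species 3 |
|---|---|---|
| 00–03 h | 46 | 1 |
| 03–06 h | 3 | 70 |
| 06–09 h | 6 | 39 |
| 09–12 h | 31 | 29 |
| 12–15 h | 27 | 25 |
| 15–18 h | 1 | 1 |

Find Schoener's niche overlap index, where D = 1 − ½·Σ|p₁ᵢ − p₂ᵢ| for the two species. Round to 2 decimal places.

Proportions for species 4 (n=114): 46/114=0.4035, 3/114=0.0263, 6/114=0.0526, 31/114=0.2719, 27/114=0.2368, 1/114=0.0088
Proportions for species 3 (n=165): 1/165=0.0061, 70/165=0.4242, 39/165=0.2364, 29/165=0.1758, 25/165=0.1515, 1/165=0.0061
Σ|p₁ᵢ − p₂ᵢ| = 0.3974 + 0.3979 + 0.1838 + 0.0961 + 0.0853 + 0.0027 = 1.1632
D = 1 − ½ × 1.1632 = 1 − 0.58160 = 0.41840

0.42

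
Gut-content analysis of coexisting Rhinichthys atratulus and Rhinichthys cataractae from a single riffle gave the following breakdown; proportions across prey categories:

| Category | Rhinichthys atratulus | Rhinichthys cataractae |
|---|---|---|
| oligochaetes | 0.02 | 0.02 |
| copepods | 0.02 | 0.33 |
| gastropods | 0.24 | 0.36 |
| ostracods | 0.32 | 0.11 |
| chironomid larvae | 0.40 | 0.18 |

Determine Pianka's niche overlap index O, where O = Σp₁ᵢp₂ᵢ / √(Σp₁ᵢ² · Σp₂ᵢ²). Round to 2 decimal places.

Σ p₁ᵢp₂ᵢ = 0.0004 + 0.0066 + 0.0864 + 0.0352 + 0.0720 = 0.2006
Σp_1ᵢ² = 0.02² + 0.02² + 0.24² + 0.32² + 0.40² = 0.0004 + 0.0004 + 0.0576 + 0.1024 + 0.1600 = 0.3208
Σp_2ᵢ² = 0.02² + 0.33² + 0.36² + 0.11² + 0.18² = 0.0004 + 0.1089 + 0.1296 + 0.0121 + 0.0324 = 0.2834
O = 0.2006 / √(0.3208 × 0.2834) = 0.2006 / 0.30152 = 0.6653

0.67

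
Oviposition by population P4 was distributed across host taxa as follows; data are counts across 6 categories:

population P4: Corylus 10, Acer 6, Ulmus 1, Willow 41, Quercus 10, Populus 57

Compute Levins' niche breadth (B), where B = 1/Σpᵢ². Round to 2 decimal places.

3.02

Proportions for population P4 (n=125): 10/125=0.0800, 6/125=0.0480, 1/125=0.0080, 41/125=0.3280, 10/125=0.0800, 57/125=0.4560
Σpᵢ² = 0.0800² + 0.0480² + 0.0080² + 0.3280² + 0.0800² + 0.4560² = 0.006400 + 0.002304 + 0.000064 + 0.107584 + 0.006400 + 0.207936 = 0.330688
B = 1 / 0.330688 = 3.0240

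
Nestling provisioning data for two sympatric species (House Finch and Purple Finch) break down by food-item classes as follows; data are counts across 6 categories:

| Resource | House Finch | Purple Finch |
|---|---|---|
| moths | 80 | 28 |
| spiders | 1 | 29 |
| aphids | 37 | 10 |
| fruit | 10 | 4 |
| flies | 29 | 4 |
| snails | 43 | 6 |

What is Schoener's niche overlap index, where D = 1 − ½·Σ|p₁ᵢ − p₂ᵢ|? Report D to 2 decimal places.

0.65

Proportions for House Finch (n=200): 80/200=0.4000, 1/200=0.0050, 37/200=0.1850, 10/200=0.0500, 29/200=0.1450, 43/200=0.2150
Proportions for Purple Finch (n=81): 28/81=0.3457, 29/81=0.3580, 10/81=0.1235, 4/81=0.0494, 4/81=0.0494, 6/81=0.0741
Σ|p₁ᵢ − p₂ᵢ| = 0.0543 + 0.3530 + 0.0615 + 0.0006 + 0.0956 + 0.1409 = 0.7059
D = 1 − ½ × 0.7059 = 1 − 0.35295 = 0.64705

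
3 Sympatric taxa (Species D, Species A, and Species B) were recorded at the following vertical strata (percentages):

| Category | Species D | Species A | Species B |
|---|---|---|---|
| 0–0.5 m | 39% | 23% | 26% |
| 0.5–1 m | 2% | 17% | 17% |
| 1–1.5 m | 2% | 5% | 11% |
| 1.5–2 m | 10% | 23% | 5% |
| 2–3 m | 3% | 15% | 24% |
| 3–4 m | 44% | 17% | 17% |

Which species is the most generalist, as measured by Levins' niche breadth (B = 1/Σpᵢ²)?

Species A

Convert percentages to proportions (divide by 100).
Σp_Dᵢ² = 0.39² + 0.02² + 0.02² + 0.10² + 0.03² + 0.44² = 0.1521 + 0.0004 + 0.0004 + 0.0100 + 0.0009 + 0.1936 = 0.3574
B_D = 1 / 0.3574 = 2.7980
Σp_Aᵢ² = 0.23² + 0.17² + 0.05² + 0.23² + 0.15² + 0.17² = 0.0529 + 0.0289 + 0.0025 + 0.0529 + 0.0225 + 0.0289 = 0.1886
B_A = 1 / 0.1886 = 5.3022
Σp_Bᵢ² = 0.26² + 0.17² + 0.11² + 0.05² + 0.24² + 0.17² = 0.0676 + 0.0289 + 0.0121 + 0.0025 + 0.0576 + 0.0289 = 0.1976
B_B = 1 / 0.1976 = 5.0607
Highest B → broadest niche (most generalist): Species A (B = 5.30).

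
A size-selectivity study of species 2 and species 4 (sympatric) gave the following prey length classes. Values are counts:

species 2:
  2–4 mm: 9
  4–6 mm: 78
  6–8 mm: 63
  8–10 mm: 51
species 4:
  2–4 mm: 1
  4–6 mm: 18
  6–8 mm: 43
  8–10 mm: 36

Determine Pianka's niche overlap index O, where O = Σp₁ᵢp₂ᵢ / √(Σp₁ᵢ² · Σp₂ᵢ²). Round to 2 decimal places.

0.90

Proportions for species 2 (n=201): 9/201=0.0448, 78/201=0.3881, 63/201=0.3134, 51/201=0.2537
Proportions for species 4 (n=98): 1/98=0.0102, 18/98=0.1837, 43/98=0.4388, 36/98=0.3673
Σ p₁ᵢp₂ᵢ = 0.000457 + 0.071294 + 0.137520 + 0.093184 = 0.302455
Σp_1ᵢ² = 0.0448² + 0.3881² + 0.3134² + 0.2537² = 0.002007 + 0.150622 + 0.098220 + 0.064364 = 0.315213
Σp_2ᵢ² = 0.0102² + 0.1837² + 0.4388² + 0.3673² = 0.000104 + 0.033746 + 0.192545 + 0.134909 = 0.361304
O = 0.302455 / √(0.315213 × 0.361304) = 0.302455 / 0.3374725 = 0.8962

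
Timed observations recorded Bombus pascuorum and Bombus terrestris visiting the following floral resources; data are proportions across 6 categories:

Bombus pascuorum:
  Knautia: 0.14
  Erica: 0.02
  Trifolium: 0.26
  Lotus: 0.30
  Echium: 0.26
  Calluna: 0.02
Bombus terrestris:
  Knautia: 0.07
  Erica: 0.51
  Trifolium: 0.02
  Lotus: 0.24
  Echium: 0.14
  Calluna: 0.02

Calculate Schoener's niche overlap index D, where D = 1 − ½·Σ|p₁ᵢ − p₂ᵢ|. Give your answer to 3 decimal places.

0.510

Σ|p₁ᵢ − p₂ᵢ| = 0.07 + 0.49 + 0.24 + 0.06 + 0.12 + 0.00 = 0.98
D = 1 − ½ × 0.98 = 1 − 0.490 = 0.51000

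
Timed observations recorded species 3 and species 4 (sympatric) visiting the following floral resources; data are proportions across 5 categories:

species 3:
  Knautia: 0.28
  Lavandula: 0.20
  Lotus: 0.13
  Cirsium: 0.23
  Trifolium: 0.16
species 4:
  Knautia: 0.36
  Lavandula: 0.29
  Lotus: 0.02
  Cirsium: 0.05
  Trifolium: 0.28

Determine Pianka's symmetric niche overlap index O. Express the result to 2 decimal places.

Σ p₁ᵢp₂ᵢ = 0.1008 + 0.0580 + 0.0026 + 0.0115 + 0.0448 = 0.2177
Σp_1ᵢ² = 0.28² + 0.20² + 0.13² + 0.23² + 0.16² = 0.0784 + 0.0400 + 0.0169 + 0.0529 + 0.0256 = 0.2138
Σp_2ᵢ² = 0.36² + 0.29² + 0.02² + 0.05² + 0.28² = 0.1296 + 0.0841 + 0.0004 + 0.0025 + 0.0784 = 0.2950
O = 0.2177 / √(0.2138 × 0.2950) = 0.2177 / 0.25114 = 0.8668

0.87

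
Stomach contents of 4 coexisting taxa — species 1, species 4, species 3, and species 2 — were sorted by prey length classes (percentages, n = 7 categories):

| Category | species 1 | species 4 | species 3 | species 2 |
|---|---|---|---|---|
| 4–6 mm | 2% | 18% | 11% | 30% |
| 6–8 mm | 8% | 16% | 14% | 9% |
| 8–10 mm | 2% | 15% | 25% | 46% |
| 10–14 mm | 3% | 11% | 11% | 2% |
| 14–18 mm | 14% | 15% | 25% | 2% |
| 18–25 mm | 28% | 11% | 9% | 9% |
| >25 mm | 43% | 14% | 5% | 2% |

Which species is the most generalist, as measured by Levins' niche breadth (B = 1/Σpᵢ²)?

species 4

Convert percentages to proportions (divide by 100).
Σp_1ᵢ² = 0.02² + 0.08² + 0.02² + 0.03² + 0.14² + 0.28² + 0.43² = 0.0004 + 0.0064 + 0.0004 + 0.0009 + 0.0196 + 0.0784 + 0.1849 = 0.2910
B_1 = 1 / 0.2910 = 3.4364
Σp_4ᵢ² = 0.18² + 0.16² + 0.15² + 0.11² + 0.15² + 0.11² + 0.14² = 0.0324 + 0.0256 + 0.0225 + 0.0121 + 0.0225 + 0.0121 + 0.0196 = 0.1468
B_4 = 1 / 0.1468 = 6.8120
Σp_3ᵢ² = 0.11² + 0.14² + 0.25² + 0.11² + 0.25² + 0.09² + 0.05² = 0.0121 + 0.0196 + 0.0625 + 0.0121 + 0.0625 + 0.0081 + 0.0025 = 0.1794
B_3 = 1 / 0.1794 = 5.5741
Σp_2ᵢ² = 0.30² + 0.09² + 0.46² + 0.02² + 0.02² + 0.09² + 0.02² = 0.0900 + 0.0081 + 0.2116 + 0.0004 + 0.0004 + 0.0081 + 0.0004 = 0.3190
B_2 = 1 / 0.3190 = 3.1348
Highest B → broadest niche (most generalist): species 4 (B = 6.81).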